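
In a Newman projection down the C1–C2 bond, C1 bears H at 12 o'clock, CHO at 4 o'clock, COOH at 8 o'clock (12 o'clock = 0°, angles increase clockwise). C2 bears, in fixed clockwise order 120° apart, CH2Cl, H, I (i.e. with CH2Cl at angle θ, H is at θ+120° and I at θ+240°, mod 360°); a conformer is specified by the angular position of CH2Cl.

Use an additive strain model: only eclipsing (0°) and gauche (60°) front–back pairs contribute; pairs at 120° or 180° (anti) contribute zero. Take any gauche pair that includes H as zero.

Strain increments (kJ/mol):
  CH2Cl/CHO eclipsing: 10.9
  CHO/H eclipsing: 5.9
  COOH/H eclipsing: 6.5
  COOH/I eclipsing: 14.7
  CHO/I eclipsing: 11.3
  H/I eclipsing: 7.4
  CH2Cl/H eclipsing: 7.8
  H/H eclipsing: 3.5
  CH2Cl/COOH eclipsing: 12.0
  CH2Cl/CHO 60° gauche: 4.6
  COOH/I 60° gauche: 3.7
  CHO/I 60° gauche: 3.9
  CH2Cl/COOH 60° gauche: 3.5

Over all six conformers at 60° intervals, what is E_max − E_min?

CH2Cl at 0° (eclipsed): H(0°)/CH2Cl(0°) eclipsed 7.8; CHO(120°)/H(120°) eclipsed 5.9; COOH(240°)/I(240°) eclipsed 14.7 → 28.4 kJ/mol.
CH2Cl at 60° (staggered): CHO(120°)/CH2Cl(60°) gauche 4.6; COOH(240°)/I(300°) gauche 3.7 → 8.3 kJ/mol.
CH2Cl at 120° (eclipsed): H(0°)/I(0°) eclipsed 7.4; CHO(120°)/CH2Cl(120°) eclipsed 10.9; COOH(240°)/H(240°) eclipsed 6.5 → 24.8 kJ/mol.
CH2Cl at 180° (staggered): CHO(120°)/CH2Cl(180°) gauche 4.6; CHO(120°)/I(60°) gauche 3.9; COOH(240°)/CH2Cl(180°) gauche 3.5 → 12.0 kJ/mol.
CH2Cl at 240° (eclipsed): H(0°)/H(0°) eclipsed 3.5; CHO(120°)/I(120°) eclipsed 11.3; COOH(240°)/CH2Cl(240°) eclipsed 12.0 → 26.8 kJ/mol.
CH2Cl at 300° (staggered): CHO(120°)/I(180°) gauche 3.9; COOH(240°)/CH2Cl(300°) gauche 3.5; COOH(240°)/I(180°) gauche 3.7 → 11.1 kJ/mol.
Max at 0° (28.4 kJ/mol), min at 60° (8.3 kJ/mol); barrier = 20.1 kJ/mol.

20.1 kJ/mol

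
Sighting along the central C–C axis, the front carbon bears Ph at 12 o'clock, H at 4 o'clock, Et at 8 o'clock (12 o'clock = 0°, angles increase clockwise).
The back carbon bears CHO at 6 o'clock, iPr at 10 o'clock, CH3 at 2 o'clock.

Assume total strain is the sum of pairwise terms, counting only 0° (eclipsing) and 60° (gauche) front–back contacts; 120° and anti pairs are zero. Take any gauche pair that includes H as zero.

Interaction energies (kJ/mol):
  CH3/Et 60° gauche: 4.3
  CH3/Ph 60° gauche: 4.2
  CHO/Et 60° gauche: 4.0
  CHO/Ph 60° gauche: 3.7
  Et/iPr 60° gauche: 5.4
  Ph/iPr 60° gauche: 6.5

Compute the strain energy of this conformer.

20.1 kJ/mol

This conformer (staggered): Ph–iPr gauche, Ph–CH3 gauche, Et–CHO gauche, Et–iPr gauche; 6.5 + 4.2 + 4.0 + 5.4 = 20.1 kJ/mol.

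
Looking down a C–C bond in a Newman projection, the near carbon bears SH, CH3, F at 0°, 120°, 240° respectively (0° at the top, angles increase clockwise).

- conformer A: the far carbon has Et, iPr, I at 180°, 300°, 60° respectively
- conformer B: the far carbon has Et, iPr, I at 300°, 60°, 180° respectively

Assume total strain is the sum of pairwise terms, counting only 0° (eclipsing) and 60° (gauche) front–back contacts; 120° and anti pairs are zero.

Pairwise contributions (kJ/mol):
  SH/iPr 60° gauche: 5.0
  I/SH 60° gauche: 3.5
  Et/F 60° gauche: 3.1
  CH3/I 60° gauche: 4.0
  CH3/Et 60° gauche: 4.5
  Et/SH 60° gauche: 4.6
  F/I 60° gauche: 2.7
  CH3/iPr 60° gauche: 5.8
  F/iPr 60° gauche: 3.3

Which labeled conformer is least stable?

B

A is staggered. SH at 0° is gauche with iPr at 300° (5.0); SH at 0° is gauche with I at 60° (3.5); CH3 at 120° is gauche with Et at 180° (4.5); CH3 at 120° is gauche with I at 60° (4.0); F at 240° is gauche with Et at 180° (3.1); F at 240° is gauche with iPr at 300° (3.3). Total 23.4 kJ/mol.
B is staggered. SH at 0° is gauche with Et at 300° (4.6); SH at 0° is gauche with iPr at 60° (5.0); CH3 at 120° is gauche with iPr at 60° (5.8); CH3 at 120° is gauche with I at 180° (4.0); F at 240° is gauche with Et at 300° (3.1); F at 240° is gauche with I at 180° (2.7). Total 25.2 kJ/mol.
B has the highest total (25.2 kJ/mol).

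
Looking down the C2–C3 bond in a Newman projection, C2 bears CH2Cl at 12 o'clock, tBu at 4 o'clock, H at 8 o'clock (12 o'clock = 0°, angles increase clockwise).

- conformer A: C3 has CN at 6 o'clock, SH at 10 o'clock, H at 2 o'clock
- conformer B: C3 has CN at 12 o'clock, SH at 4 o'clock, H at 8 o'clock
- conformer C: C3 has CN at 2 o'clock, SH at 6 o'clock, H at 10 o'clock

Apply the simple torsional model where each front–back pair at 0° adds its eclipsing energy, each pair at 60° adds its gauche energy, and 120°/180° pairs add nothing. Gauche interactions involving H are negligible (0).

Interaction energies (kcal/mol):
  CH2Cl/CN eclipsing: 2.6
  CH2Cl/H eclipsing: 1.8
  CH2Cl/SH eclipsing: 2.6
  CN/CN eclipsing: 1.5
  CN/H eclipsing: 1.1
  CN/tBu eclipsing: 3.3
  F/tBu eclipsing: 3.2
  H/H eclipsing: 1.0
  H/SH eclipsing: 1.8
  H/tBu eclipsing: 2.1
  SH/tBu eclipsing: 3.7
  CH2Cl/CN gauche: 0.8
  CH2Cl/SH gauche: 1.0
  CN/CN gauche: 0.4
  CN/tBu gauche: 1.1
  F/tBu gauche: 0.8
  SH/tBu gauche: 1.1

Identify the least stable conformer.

B

A (staggered): CH2Cl(0°)/SH(300°) gauche 1.0; tBu(120°)/CN(180°) gauche 1.1 → 2.1 kcal/mol.
B (eclipsed): CH2Cl(0°)/CN(0°) eclipsed 2.6; tBu(120°)/SH(120°) eclipsed 3.7; H(240°)/H(240°) eclipsed 1.0 → 7.3 kcal/mol.
C (staggered): CH2Cl(0°)/CN(60°) gauche 0.8; tBu(120°)/CN(60°) gauche 1.1; tBu(120°)/SH(180°) gauche 1.1 → 3.0 kcal/mol.
B has the highest total (7.3 kcal/mol).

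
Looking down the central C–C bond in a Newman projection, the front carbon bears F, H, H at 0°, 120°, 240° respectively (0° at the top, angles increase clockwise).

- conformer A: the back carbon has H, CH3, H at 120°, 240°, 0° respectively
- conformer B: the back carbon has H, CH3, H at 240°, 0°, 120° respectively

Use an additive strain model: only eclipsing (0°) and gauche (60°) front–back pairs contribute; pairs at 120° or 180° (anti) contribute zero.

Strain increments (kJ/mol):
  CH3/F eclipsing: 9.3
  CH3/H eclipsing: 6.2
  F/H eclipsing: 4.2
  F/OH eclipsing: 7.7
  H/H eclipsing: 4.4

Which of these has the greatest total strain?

A (eclipsed): F–H eclipsed, H–H eclipsed, H–CH3 eclipsed; 4.2 + 4.4 + 6.2 = 14.8 kJ/mol.
B (eclipsed): F–CH3 eclipsed, H–H eclipsed, H–H eclipsed; 9.3 + 4.4 + 4.4 = 18.1 kJ/mol.
B has the highest total (18.1 kJ/mol).

B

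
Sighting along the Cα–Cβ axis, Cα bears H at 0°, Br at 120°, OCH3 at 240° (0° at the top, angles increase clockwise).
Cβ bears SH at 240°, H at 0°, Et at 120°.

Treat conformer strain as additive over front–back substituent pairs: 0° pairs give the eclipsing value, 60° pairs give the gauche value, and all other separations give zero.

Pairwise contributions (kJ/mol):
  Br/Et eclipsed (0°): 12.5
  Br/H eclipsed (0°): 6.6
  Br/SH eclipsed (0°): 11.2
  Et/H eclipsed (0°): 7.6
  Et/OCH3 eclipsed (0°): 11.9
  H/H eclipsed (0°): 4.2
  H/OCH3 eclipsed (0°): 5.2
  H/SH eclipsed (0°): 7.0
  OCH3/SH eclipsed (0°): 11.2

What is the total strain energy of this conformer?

27.9 kJ/mol

This conformer (eclipsed): H(0°)/H(0°) eclipsed 4.2; Br(120°)/Et(120°) eclipsed 12.5; OCH3(240°)/SH(240°) eclipsed 11.2 → 27.9 kJ/mol.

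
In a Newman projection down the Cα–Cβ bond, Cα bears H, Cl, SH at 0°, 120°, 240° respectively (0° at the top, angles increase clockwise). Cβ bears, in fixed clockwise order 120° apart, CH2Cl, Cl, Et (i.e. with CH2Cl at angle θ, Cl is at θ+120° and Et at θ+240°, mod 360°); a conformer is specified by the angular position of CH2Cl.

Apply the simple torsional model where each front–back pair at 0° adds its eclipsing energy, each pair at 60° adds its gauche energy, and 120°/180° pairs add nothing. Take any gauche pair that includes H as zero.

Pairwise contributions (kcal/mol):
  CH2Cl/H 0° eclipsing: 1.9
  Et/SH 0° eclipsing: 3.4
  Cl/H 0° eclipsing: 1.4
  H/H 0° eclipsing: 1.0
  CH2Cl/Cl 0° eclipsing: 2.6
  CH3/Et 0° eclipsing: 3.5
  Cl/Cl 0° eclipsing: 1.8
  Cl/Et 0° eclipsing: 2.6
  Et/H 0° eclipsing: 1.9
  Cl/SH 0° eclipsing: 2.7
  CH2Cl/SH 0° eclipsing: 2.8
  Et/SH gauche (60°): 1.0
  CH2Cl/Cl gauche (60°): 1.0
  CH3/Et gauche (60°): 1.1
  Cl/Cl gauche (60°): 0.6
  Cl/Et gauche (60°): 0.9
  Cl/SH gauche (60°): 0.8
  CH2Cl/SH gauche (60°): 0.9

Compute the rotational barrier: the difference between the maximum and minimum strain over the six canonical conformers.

3.8 kcal/mol

CH2Cl at 0° (eclipsed): H(0°)/CH2Cl(0°) eclipsed 1.9; Cl(120°)/Cl(120°) eclipsed 1.8; SH(240°)/Et(240°) eclipsed 3.4 → 7.1 kcal/mol.
CH2Cl at 60° (staggered): Cl(120°)/CH2Cl(60°) gauche 1.0; Cl(120°)/Cl(180°) gauche 0.6; SH(240°)/Cl(180°) gauche 0.8; SH(240°)/Et(300°) gauche 1.0 → 3.4 kcal/mol.
CH2Cl at 120° (eclipsed): H(0°)/Et(0°) eclipsed 1.9; Cl(120°)/CH2Cl(120°) eclipsed 2.6; SH(240°)/Cl(240°) eclipsed 2.7 → 7.2 kcal/mol.
CH2Cl at 180° (staggered): Cl(120°)/CH2Cl(180°) gauche 1.0; Cl(120°)/Et(60°) gauche 0.9; SH(240°)/CH2Cl(180°) gauche 0.9; SH(240°)/Cl(300°) gauche 0.8 → 3.6 kcal/mol.
CH2Cl at 240° (eclipsed): H(0°)/Cl(0°) eclipsed 1.4; Cl(120°)/Et(120°) eclipsed 2.6; SH(240°)/CH2Cl(240°) eclipsed 2.8 → 6.8 kcal/mol.
CH2Cl at 300° (staggered): Cl(120°)/Cl(60°) gauche 0.6; Cl(120°)/Et(180°) gauche 0.9; SH(240°)/CH2Cl(300°) gauche 0.9; SH(240°)/Et(180°) gauche 1.0 → 3.4 kcal/mol.
Max at 120° (7.2 kcal/mol), min at 60° (3.4 kcal/mol); barrier = 3.8 kcal/mol.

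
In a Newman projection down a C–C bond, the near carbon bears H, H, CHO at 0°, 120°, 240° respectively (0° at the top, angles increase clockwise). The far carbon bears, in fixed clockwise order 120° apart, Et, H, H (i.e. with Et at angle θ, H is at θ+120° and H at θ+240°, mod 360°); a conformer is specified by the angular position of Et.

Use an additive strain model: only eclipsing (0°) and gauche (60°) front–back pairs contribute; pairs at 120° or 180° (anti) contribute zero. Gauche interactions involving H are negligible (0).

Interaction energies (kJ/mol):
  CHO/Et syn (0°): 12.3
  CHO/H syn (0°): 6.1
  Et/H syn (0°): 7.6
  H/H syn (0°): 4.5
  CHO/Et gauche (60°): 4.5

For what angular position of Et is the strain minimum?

60°

Et at 0° (eclipsed): H(0°)/Et(0°) eclipsed 7.6; H(120°)/H(120°) eclipsed 4.5; CHO(240°)/H(240°) eclipsed 6.1 → 18.2 kJ/mol.
Et at 60° (staggered): no non-H gauche contacts → 0.0 kJ/mol.
Et at 120° (eclipsed): H(0°)/H(0°) eclipsed 4.5; H(120°)/Et(120°) eclipsed 7.6; CHO(240°)/H(240°) eclipsed 6.1 → 18.2 kJ/mol.
Et at 180° (staggered): CHO(240°)/Et(180°) gauche 4.5 → 4.5 kJ/mol.
Et at 240° (eclipsed): H(0°)/H(0°) eclipsed 4.5; H(120°)/H(120°) eclipsed 4.5; CHO(240°)/Et(240°) eclipsed 12.3 → 21.3 kJ/mol.
Et at 300° (staggered): CHO(240°)/Et(300°) gauche 4.5 → 4.5 kJ/mol.
The minimum (0.0 kJ/mol) occurs with Et at 60°.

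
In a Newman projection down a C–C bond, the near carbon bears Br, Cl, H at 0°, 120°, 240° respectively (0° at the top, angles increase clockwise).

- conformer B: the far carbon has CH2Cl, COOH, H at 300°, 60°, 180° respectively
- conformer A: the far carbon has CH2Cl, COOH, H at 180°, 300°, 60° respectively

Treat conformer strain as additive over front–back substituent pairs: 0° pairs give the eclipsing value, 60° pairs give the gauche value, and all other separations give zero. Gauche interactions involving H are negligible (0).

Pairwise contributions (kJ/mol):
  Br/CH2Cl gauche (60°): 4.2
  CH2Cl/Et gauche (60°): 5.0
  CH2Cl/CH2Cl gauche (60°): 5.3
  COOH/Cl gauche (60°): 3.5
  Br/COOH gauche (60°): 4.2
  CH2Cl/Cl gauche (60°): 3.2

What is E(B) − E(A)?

B (staggered): Br(0°)/CH2Cl(300°) gauche 4.2; Br(0°)/COOH(60°) gauche 4.2; Cl(120°)/COOH(60°) gauche 3.5 → 11.9 kJ/mol.
A (staggered): Br(0°)/COOH(300°) gauche 4.2; Cl(120°)/CH2Cl(180°) gauche 3.2 → 7.4 kJ/mol.
E(B) − E(A) = 11.9 − 7.4 = +4.5 kJ/mol.

+4.5 kJ/mol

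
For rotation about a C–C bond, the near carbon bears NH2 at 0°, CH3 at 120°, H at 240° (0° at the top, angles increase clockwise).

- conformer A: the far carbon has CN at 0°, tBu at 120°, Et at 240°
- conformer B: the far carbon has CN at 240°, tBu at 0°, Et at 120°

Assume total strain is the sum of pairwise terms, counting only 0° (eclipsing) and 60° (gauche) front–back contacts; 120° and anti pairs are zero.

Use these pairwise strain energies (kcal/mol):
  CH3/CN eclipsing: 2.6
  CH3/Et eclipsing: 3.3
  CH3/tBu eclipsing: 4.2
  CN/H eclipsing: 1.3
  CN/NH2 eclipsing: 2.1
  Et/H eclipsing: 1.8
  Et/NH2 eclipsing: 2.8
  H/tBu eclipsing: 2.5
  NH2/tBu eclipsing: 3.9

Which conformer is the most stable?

A (eclipsed): NH2(0°)/CN(0°) eclipsed 2.1; CH3(120°)/tBu(120°) eclipsed 4.2; H(240°)/Et(240°) eclipsed 1.8 → 8.1 kcal/mol.
B (eclipsed): NH2(0°)/tBu(0°) eclipsed 3.9; CH3(120°)/Et(120°) eclipsed 3.3; H(240°)/CN(240°) eclipsed 1.3 → 8.5 kcal/mol.
A has the lowest total (8.1 kcal/mol).

A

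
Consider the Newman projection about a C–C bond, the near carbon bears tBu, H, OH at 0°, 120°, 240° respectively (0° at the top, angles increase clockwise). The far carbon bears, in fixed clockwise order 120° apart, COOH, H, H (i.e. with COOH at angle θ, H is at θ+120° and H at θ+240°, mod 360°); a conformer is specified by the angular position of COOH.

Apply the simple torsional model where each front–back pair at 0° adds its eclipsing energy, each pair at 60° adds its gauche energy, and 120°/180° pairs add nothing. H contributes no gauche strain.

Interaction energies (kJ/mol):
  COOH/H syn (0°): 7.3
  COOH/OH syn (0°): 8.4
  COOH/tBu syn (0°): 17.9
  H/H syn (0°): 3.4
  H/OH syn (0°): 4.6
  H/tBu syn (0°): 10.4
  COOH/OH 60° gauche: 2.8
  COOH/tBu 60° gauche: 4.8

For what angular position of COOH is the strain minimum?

COOH at 0° (eclipsed): tBu(0°)/COOH(0°) eclipsed 17.9; H(120°)/H(120°) eclipsed 3.4; OH(240°)/H(240°) eclipsed 4.6 → 25.9 kJ/mol.
COOH at 60° (staggered): tBu(0°)/COOH(60°) gauche 4.8 → 4.8 kJ/mol.
COOH at 120° (eclipsed): tBu(0°)/H(0°) eclipsed 10.4; H(120°)/COOH(120°) eclipsed 7.3; OH(240°)/H(240°) eclipsed 4.6 → 22.3 kJ/mol.
COOH at 180° (staggered): OH(240°)/COOH(180°) gauche 2.8 → 2.8 kJ/mol.
COOH at 240° (eclipsed): tBu(0°)/H(0°) eclipsed 10.4; H(120°)/H(120°) eclipsed 3.4; OH(240°)/COOH(240°) eclipsed 8.4 → 22.2 kJ/mol.
COOH at 300° (staggered): tBu(0°)/COOH(300°) gauche 4.8; OH(240°)/COOH(300°) gauche 2.8 → 7.6 kJ/mol.
The minimum (2.8 kJ/mol) occurs with COOH at 180°.

180°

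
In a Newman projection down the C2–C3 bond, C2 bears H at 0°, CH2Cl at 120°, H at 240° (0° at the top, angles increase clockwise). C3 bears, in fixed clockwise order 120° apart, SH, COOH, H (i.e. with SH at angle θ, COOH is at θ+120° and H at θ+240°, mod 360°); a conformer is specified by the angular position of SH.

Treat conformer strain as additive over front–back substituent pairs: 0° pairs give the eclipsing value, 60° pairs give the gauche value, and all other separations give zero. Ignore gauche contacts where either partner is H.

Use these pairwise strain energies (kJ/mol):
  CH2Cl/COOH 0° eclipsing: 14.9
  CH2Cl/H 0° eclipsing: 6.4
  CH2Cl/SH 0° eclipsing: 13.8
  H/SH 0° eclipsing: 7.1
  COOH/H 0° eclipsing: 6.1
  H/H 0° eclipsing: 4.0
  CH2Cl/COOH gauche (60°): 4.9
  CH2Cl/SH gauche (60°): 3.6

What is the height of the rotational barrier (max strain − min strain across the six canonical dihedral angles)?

22.4 kJ/mol

SH at 0° (eclipsed): H–SH eclipsed, CH2Cl–COOH eclipsed, H–H eclipsed; 7.1 + 14.9 + 4.0 = 26.0 kJ/mol.
SH at 60° (staggered): CH2Cl–SH gauche, CH2Cl–COOH gauche; 3.6 + 4.9 = 8.5 kJ/mol.
SH at 120° (eclipsed): H–H eclipsed, CH2Cl–SH eclipsed, H–COOH eclipsed; 4.0 + 13.8 + 6.1 = 23.9 kJ/mol.
SH at 180° (staggered): CH2Cl–SH gauche; 3.6 = 3.6 kJ/mol.
SH at 240° (eclipsed): H–COOH eclipsed, CH2Cl–H eclipsed, H–SH eclipsed; 6.1 + 6.4 + 7.1 = 19.6 kJ/mol.
SH at 300° (staggered): CH2Cl–COOH gauche; 4.9 = 4.9 kJ/mol.
Max at 0° (26.0 kJ/mol), min at 180° (3.6 kJ/mol); barrier = 22.4 kJ/mol.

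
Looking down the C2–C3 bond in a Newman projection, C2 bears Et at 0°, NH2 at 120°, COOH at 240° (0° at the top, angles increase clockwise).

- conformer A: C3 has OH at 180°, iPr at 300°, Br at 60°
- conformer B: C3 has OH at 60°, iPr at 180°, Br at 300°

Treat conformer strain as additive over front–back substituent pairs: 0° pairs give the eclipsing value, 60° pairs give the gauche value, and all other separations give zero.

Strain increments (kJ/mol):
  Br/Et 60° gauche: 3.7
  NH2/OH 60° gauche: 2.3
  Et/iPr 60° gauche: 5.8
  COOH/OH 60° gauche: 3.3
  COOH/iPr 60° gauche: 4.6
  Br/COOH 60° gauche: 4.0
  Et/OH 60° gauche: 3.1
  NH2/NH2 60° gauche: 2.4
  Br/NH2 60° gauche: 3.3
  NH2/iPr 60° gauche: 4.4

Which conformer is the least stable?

A

A (staggered): Et(0°)/iPr(300°) gauche 5.8; Et(0°)/Br(60°) gauche 3.7; NH2(120°)/OH(180°) gauche 2.3; NH2(120°)/Br(60°) gauche 3.3; COOH(240°)/OH(180°) gauche 3.3; COOH(240°)/iPr(300°) gauche 4.6 → 23.0 kJ/mol.
B (staggered): Et(0°)/OH(60°) gauche 3.1; Et(0°)/Br(300°) gauche 3.7; NH2(120°)/OH(60°) gauche 2.3; NH2(120°)/iPr(180°) gauche 4.4; COOH(240°)/iPr(180°) gauche 4.6; COOH(240°)/Br(300°) gauche 4.0 → 22.1 kJ/mol.
A has the highest total (23.0 kJ/mol).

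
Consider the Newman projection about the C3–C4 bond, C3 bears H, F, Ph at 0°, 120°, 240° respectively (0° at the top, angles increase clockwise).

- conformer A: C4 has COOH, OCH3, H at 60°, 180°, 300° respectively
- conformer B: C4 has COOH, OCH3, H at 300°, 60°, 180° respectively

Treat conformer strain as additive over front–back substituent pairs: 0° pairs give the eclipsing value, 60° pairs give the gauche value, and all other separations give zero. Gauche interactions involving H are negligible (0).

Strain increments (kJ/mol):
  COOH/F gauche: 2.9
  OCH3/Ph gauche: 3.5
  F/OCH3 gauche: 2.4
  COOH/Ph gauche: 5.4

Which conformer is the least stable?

A

A is staggered. F at 120° is gauche with COOH at 60° (2.9); F at 120° is gauche with OCH3 at 180° (2.4); Ph at 240° is gauche with OCH3 at 180° (3.5). Total 8.8 kJ/mol.
B is staggered. F at 120° is gauche with OCH3 at 60° (2.4); Ph at 240° is gauche with COOH at 300° (5.4). Total 7.8 kJ/mol.
A has the highest total (8.8 kJ/mol).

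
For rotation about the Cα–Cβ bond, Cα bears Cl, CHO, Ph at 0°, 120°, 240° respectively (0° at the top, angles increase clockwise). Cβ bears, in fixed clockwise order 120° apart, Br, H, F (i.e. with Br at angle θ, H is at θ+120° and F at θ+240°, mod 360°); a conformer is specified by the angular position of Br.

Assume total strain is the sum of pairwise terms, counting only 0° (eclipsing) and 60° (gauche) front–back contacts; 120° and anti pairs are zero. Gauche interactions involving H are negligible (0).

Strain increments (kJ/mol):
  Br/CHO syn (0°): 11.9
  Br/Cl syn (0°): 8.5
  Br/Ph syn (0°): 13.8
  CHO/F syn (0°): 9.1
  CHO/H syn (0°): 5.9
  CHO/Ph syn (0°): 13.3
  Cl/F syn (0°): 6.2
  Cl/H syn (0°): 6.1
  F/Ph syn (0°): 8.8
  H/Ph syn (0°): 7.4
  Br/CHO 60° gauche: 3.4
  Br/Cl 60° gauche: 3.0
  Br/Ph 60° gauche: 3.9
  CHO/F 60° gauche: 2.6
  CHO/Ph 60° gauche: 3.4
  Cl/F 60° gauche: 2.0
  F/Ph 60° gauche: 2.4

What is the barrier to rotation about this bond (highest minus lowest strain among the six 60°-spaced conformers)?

18.2 kJ/mol

Br at 0° (eclipsed): Cl(0°)/Br(0°) eclipsed 8.5; CHO(120°)/H(120°) eclipsed 5.9; Ph(240°)/F(240°) eclipsed 8.8 → 23.2 kJ/mol.
Br at 60° (staggered): Cl(0°)/Br(60°) gauche 3.0; Cl(0°)/F(300°) gauche 2.0; CHO(120°)/Br(60°) gauche 3.4; Ph(240°)/F(300°) gauche 2.4 → 10.8 kJ/mol.
Br at 120° (eclipsed): Cl(0°)/F(0°) eclipsed 6.2; CHO(120°)/Br(120°) eclipsed 11.9; Ph(240°)/H(240°) eclipsed 7.4 → 25.5 kJ/mol.
Br at 180° (staggered): Cl(0°)/F(60°) gauche 2.0; CHO(120°)/Br(180°) gauche 3.4; CHO(120°)/F(60°) gauche 2.6; Ph(240°)/Br(180°) gauche 3.9 → 11.9 kJ/mol.
Br at 240° (eclipsed): Cl(0°)/H(0°) eclipsed 6.1; CHO(120°)/F(120°) eclipsed 9.1; Ph(240°)/Br(240°) eclipsed 13.8 → 29.0 kJ/mol.
Br at 300° (staggered): Cl(0°)/Br(300°) gauche 3.0; CHO(120°)/F(180°) gauche 2.6; Ph(240°)/Br(300°) gauche 3.9; Ph(240°)/F(180°) gauche 2.4 → 11.9 kJ/mol.
Max at 240° (29.0 kJ/mol), min at 60° (10.8 kJ/mol); barrier = 18.2 kJ/mol.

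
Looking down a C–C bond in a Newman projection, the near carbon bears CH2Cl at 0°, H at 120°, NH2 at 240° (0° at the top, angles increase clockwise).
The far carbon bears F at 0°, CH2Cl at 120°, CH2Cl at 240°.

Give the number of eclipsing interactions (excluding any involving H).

Non-H eclipsing pairs: CH2Cl(0°)/F(0°); NH2(240°)/CH2Cl(240°) — 2 interactions.

2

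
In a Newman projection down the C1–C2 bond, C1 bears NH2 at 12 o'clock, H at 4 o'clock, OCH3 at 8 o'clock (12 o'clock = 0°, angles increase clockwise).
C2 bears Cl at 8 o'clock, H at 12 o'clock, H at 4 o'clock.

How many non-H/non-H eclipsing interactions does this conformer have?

1

Non-H eclipsing pairs: OCH3(240°)/Cl(240°) — 1 interaction.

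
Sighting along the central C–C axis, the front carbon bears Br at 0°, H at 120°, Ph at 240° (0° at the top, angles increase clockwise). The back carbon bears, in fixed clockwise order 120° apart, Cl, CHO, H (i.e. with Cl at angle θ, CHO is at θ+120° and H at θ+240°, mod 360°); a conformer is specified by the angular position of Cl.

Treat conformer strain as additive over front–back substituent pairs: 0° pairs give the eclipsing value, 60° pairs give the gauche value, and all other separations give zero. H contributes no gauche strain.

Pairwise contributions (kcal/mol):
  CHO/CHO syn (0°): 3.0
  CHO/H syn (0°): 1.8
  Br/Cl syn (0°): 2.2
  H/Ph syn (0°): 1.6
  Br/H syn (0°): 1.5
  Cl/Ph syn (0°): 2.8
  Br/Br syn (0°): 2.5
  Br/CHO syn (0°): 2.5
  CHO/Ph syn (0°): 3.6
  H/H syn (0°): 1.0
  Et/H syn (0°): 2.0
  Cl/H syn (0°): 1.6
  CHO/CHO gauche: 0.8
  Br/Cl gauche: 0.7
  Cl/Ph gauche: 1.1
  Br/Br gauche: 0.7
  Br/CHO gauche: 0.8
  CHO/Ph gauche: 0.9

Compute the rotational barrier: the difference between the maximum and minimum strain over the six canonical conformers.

5.1 kcal/mol

Cl at 0° is eclipsed. Br at 0° is eclipsed with Cl at 0° (2.2); H at 120° is eclipsed with CHO at 120° (1.8); Ph at 240° is eclipsed with H at 240° (1.6). Total 5.6 kcal/mol.
Cl at 60° is staggered. Br at 0° is gauche with Cl at 60° (0.7); Ph at 240° is gauche with CHO at 180° (0.9). Total 1.6 kcal/mol.
Cl at 120° is eclipsed. Br at 0° is eclipsed with H at 0° (1.5); H at 120° is eclipsed with Cl at 120° (1.6); Ph at 240° is eclipsed with CHO at 240° (3.6). Total 6.7 kcal/mol.
Cl at 180° is staggered. Br at 0° is gauche with CHO at 300° (0.8); Ph at 240° is gauche with Cl at 180° (1.1); Ph at 240° is gauche with CHO at 300° (0.9). Total 2.8 kcal/mol.
Cl at 240° is eclipsed. Br at 0° is eclipsed with CHO at 0° (2.5); H at 120° is eclipsed with H at 120° (1.0); Ph at 240° is eclipsed with Cl at 240° (2.8). Total 6.3 kcal/mol.
Cl at 300° is staggered. Br at 0° is gauche with Cl at 300° (0.7); Br at 0° is gauche with CHO at 60° (0.8); Ph at 240° is gauche with Cl at 300° (1.1). Total 2.6 kcal/mol.
Max at 120° (6.7 kcal/mol), min at 60° (1.6 kcal/mol); barrier = 5.1 kcal/mol.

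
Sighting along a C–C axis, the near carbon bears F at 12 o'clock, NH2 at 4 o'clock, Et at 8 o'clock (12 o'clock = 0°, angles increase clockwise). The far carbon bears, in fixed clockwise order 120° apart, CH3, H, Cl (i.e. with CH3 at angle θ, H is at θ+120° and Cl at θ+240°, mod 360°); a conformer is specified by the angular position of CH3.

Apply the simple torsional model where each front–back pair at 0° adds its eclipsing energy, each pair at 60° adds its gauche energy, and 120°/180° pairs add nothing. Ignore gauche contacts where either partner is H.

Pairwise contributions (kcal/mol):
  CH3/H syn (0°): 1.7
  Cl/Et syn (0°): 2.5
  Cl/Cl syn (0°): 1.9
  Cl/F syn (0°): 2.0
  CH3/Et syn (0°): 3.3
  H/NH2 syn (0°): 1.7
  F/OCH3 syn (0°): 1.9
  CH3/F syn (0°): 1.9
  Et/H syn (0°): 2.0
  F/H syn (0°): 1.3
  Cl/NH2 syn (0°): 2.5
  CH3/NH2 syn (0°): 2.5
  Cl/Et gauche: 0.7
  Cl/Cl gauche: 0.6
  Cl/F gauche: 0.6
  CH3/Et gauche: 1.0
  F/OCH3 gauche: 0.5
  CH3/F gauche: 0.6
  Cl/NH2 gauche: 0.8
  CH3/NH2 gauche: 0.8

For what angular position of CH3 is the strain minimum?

60°

CH3 at 0° is eclipsed. F at 0° is eclipsed with CH3 at 0° (1.9); NH2 at 120° is eclipsed with H at 120° (1.7); Et at 240° is eclipsed with Cl at 240° (2.5). Total 6.1 kcal/mol.
CH3 at 60° is staggered. F at 0° is gauche with CH3 at 60° (0.6); F at 0° is gauche with Cl at 300° (0.6); NH2 at 120° is gauche with CH3 at 60° (0.8); Et at 240° is gauche with Cl at 300° (0.7). Total 2.7 kcal/mol.
CH3 at 120° is eclipsed. F at 0° is eclipsed with Cl at 0° (2.0); NH2 at 120° is eclipsed with CH3 at 120° (2.5); Et at 240° is eclipsed with H at 240° (2.0). Total 6.5 kcal/mol.
CH3 at 180° is staggered. F at 0° is gauche with Cl at 60° (0.6); NH2 at 120° is gauche with CH3 at 180° (0.8); NH2 at 120° is gauche with Cl at 60° (0.8); Et at 240° is gauche with CH3 at 180° (1.0). Total 3.2 kcal/mol.
CH3 at 240° is eclipsed. F at 0° is eclipsed with H at 0° (1.3); NH2 at 120° is eclipsed with Cl at 120° (2.5); Et at 240° is eclipsed with CH3 at 240° (3.3). Total 7.1 kcal/mol.
CH3 at 300° is staggered. F at 0° is gauche with CH3 at 300° (0.6); NH2 at 120° is gauche with Cl at 180° (0.8); Et at 240° is gauche with CH3 at 300° (1.0); Et at 240° is gauche with Cl at 180° (0.7). Total 3.1 kcal/mol.
The minimum (2.7 kcal/mol) occurs with CH3 at 60°.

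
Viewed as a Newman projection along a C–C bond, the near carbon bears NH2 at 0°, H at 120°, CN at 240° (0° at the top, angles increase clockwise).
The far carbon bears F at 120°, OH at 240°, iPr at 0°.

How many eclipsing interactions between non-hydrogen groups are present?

Non-H eclipsing pairs: NH2(0°)/iPr(0°); CN(240°)/OH(240°) — 2 interactions.

2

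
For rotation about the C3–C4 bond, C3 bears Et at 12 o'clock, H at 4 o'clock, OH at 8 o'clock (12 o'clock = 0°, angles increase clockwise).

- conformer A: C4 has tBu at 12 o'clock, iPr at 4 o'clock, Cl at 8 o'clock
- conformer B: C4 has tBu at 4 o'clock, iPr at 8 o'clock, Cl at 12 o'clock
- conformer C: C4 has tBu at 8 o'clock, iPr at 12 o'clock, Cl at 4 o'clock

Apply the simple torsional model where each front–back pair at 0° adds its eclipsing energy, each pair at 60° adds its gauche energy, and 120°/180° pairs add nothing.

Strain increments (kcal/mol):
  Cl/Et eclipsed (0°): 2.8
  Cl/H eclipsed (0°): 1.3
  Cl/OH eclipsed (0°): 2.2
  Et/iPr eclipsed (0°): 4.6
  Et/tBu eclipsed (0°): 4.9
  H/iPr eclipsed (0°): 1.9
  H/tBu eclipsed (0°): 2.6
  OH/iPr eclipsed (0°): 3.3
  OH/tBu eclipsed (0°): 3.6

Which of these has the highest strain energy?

A is eclipsed. Et at 0° is eclipsed with tBu at 0° (4.9); H at 120° is eclipsed with iPr at 120° (1.9); OH at 240° is eclipsed with Cl at 240° (2.2). Total 9.0 kcal/mol.
B is eclipsed. Et at 0° is eclipsed with Cl at 0° (2.8); H at 120° is eclipsed with tBu at 120° (2.6); OH at 240° is eclipsed with iPr at 240° (3.3). Total 8.7 kcal/mol.
C is eclipsed. Et at 0° is eclipsed with iPr at 0° (4.6); H at 120° is eclipsed with Cl at 120° (1.3); OH at 240° is eclipsed with tBu at 240° (3.6). Total 9.5 kcal/mol.
C has the highest total (9.5 kcal/mol).

C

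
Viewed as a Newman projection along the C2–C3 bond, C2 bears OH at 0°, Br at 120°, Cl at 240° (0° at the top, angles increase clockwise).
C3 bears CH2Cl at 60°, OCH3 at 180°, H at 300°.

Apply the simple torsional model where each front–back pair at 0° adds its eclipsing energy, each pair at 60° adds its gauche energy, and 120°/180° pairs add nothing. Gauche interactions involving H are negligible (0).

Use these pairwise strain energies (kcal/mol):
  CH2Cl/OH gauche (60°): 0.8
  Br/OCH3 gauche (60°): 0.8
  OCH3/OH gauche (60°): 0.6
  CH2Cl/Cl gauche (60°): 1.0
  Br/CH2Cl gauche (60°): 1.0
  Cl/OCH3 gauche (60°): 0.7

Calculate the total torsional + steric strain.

This conformer (staggered): OH–CH2Cl gauche, Br–CH2Cl gauche, Br–OCH3 gauche, Cl–OCH3 gauche; 0.8 + 1.0 + 0.8 + 0.7 = 3.3 kcal/mol.

3.3 kcal/mol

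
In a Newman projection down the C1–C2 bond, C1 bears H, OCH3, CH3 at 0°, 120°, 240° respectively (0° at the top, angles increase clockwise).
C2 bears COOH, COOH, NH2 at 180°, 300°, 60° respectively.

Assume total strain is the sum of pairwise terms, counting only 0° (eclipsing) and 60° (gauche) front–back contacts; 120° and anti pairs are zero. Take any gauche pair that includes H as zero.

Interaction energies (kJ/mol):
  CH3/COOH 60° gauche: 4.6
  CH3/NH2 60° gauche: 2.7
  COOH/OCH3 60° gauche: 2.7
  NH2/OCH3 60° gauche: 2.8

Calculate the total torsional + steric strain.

14.7 kJ/mol

This conformer (staggered): OCH3–COOH gauche, OCH3–NH2 gauche, CH3–COOH gauche, CH3–COOH gauche; 2.7 + 2.8 + 4.6 + 4.6 = 14.7 kJ/mol.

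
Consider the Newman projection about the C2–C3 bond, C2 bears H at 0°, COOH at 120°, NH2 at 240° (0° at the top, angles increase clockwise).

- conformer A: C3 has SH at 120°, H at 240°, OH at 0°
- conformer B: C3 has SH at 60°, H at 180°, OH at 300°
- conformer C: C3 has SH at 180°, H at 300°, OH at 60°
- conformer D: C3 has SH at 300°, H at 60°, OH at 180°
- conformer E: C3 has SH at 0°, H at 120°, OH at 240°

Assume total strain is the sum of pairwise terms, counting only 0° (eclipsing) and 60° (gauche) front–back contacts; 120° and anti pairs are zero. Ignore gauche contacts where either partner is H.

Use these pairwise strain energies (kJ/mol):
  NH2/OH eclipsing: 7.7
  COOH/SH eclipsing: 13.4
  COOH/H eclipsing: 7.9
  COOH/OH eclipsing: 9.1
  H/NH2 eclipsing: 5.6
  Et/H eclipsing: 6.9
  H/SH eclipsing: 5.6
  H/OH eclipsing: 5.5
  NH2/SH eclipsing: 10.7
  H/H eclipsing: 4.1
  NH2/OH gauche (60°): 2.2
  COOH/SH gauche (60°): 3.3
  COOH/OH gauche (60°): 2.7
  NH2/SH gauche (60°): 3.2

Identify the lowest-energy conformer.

B

A (eclipsed): H–OH eclipsed, COOH–SH eclipsed, NH2–H eclipsed; 5.5 + 13.4 + 5.6 = 24.5 kJ/mol.
B (staggered): COOH–SH gauche, NH2–OH gauche; 3.3 + 2.2 = 5.5 kJ/mol.
C (staggered): COOH–SH gauche, COOH–OH gauche, NH2–SH gauche; 3.3 + 2.7 + 3.2 = 9.2 kJ/mol.
D (staggered): COOH–OH gauche, NH2–SH gauche, NH2–OH gauche; 2.7 + 3.2 + 2.2 = 8.1 kJ/mol.
E (eclipsed): H–SH eclipsed, COOH–H eclipsed, NH2–OH eclipsed; 5.6 + 7.9 + 7.7 = 21.2 kJ/mol.
B has the lowest total (5.5 kJ/mol).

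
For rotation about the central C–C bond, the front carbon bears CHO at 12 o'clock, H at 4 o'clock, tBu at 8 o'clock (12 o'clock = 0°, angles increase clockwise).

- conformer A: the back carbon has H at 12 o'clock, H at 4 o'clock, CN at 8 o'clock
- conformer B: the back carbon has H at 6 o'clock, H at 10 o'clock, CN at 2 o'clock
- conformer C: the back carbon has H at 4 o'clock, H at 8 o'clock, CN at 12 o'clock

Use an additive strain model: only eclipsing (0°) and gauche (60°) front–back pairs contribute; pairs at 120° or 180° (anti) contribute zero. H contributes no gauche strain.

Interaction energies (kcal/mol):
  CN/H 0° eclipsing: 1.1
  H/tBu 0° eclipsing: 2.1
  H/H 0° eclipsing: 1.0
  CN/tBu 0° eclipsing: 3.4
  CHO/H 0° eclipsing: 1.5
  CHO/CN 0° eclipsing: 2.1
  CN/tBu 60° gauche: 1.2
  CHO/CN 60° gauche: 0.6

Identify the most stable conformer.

A (eclipsed): CHO(0°)/H(0°) eclipsed 1.5; H(120°)/H(120°) eclipsed 1.0; tBu(240°)/CN(240°) eclipsed 3.4 → 5.9 kcal/mol.
B (staggered): CHO(0°)/CN(60°) gauche 0.6 → 0.6 kcal/mol.
C (eclipsed): CHO(0°)/CN(0°) eclipsed 2.1; H(120°)/H(120°) eclipsed 1.0; tBu(240°)/H(240°) eclipsed 2.1 → 5.2 kcal/mol.
B has the lowest total (0.6 kcal/mol).

B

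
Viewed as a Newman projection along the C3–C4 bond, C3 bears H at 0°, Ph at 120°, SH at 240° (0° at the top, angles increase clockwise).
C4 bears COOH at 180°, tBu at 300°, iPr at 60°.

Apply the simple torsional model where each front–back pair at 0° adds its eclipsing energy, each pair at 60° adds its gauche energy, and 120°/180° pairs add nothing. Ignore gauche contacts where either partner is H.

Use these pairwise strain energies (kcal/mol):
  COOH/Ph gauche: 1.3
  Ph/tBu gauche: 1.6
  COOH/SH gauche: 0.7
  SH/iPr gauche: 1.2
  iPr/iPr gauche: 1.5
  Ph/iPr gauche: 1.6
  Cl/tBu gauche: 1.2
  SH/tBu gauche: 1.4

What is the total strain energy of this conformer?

This conformer (staggered): Ph(120°)/COOH(180°) gauche 1.3; Ph(120°)/iPr(60°) gauche 1.6; SH(240°)/COOH(180°) gauche 0.7; SH(240°)/tBu(300°) gauche 1.4 → 5.0 kcal/mol.

5.0 kcal/mol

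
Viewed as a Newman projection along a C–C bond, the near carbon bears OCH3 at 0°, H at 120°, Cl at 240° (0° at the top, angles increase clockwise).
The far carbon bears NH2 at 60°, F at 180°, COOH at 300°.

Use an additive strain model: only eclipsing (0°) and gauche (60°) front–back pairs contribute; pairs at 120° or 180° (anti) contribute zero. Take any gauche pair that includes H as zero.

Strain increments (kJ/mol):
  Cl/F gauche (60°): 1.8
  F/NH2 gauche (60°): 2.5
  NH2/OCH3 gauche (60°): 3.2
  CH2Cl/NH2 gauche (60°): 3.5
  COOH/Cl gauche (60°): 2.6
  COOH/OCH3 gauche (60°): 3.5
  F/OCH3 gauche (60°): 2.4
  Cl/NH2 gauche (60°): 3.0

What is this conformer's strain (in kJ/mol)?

11.1 kJ/mol

This conformer is staggered. OCH3 at 0° is gauche with NH2 at 60° (3.2); OCH3 at 0° is gauche with COOH at 300° (3.5); Cl at 240° is gauche with F at 180° (1.8); Cl at 240° is gauche with COOH at 300° (2.6). Total 11.1 kJ/mol.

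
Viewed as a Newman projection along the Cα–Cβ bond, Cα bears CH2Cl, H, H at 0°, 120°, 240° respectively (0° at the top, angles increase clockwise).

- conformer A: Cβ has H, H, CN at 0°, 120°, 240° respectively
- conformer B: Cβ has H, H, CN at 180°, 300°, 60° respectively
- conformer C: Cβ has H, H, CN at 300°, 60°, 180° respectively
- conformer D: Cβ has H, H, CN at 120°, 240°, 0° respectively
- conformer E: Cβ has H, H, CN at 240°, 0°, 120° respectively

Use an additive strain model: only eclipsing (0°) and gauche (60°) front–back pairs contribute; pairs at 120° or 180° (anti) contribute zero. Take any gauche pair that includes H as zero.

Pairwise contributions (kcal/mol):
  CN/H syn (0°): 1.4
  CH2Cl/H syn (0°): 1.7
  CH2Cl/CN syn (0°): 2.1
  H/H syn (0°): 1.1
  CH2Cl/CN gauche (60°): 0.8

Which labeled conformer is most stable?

A (eclipsed): CH2Cl–H eclipsed, H–H eclipsed, H–CN eclipsed; 1.7 + 1.1 + 1.4 = 4.2 kcal/mol.
B (staggered): CH2Cl–CN gauche; 0.8 = 0.8 kcal/mol.
C (staggered): no non-H gauche contacts → 0.0 kcal/mol.
D (eclipsed): CH2Cl–CN eclipsed, H–H eclipsed, H–H eclipsed; 2.1 + 1.1 + 1.1 = 4.3 kcal/mol.
E (eclipsed): CH2Cl–H eclipsed, H–CN eclipsed, H–H eclipsed; 1.7 + 1.4 + 1.1 = 4.2 kcal/mol.
C has the lowest total (0.0 kcal/mol).

C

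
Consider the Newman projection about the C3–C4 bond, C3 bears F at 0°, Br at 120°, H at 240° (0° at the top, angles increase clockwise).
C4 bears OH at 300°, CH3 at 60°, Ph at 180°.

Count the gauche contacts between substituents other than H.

4

Non-H gauche pairs: F(0°)/OH(300°); F(0°)/CH3(60°); Br(120°)/CH3(60°); Br(120°)/Ph(180°) — 4 interactions.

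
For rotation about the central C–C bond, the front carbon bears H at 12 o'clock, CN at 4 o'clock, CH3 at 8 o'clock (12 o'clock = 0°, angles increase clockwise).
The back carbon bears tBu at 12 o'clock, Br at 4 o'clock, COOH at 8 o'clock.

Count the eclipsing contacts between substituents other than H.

2

Non-H eclipsing pairs: CN(120°)/Br(120°); CH3(240°)/COOH(240°) — 2 interactions.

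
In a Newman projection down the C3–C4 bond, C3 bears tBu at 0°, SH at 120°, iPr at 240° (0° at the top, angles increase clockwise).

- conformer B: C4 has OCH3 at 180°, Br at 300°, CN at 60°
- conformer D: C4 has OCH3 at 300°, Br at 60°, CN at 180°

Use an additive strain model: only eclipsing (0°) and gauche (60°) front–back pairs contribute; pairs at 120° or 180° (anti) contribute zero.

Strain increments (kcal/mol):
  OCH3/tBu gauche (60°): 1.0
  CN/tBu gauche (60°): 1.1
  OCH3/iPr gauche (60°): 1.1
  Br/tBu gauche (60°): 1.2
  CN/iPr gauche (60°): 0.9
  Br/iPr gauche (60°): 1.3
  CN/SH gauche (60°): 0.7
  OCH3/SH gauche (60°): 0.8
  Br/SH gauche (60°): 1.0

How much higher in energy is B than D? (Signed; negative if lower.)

B (staggered): tBu–Br gauche, tBu–CN gauche, SH–OCH3 gauche, SH–CN gauche, iPr–OCH3 gauche, iPr–Br gauche; 1.2 + 1.1 + 0.8 + 0.7 + 1.1 + 1.3 = 6.2 kcal/mol.
D (staggered): tBu–OCH3 gauche, tBu–Br gauche, SH–Br gauche, SH–CN gauche, iPr–OCH3 gauche, iPr–CN gauche; 1.0 + 1.2 + 1.0 + 0.7 + 1.1 + 0.9 = 5.9 kcal/mol.
E(B) − E(D) = 6.2 − 5.9 = +0.3 kcal/mol.

+0.3 kcal/mol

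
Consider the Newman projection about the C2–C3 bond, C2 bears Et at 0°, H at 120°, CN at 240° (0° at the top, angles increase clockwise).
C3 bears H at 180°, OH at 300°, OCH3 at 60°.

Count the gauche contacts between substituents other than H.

3

Non-H gauche pairs: Et(0°)/OH(300°); Et(0°)/OCH3(60°); CN(240°)/OH(300°) — 3 interactions.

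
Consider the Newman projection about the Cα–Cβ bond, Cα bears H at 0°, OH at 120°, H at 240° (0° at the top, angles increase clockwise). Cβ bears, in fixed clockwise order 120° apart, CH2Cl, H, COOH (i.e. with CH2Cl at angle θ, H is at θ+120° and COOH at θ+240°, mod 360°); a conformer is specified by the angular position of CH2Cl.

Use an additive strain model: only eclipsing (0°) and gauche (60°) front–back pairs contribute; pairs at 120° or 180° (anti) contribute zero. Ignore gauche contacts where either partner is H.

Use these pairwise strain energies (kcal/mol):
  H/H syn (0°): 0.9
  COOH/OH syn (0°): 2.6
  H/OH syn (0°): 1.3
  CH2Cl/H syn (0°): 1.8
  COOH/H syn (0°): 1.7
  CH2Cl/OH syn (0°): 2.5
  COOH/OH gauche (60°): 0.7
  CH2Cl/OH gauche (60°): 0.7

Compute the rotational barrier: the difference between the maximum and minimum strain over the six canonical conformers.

4.6 kcal/mol

CH2Cl at 0° (eclipsed): H–CH2Cl eclipsed, OH–H eclipsed, H–COOH eclipsed; 1.8 + 1.3 + 1.7 = 4.8 kcal/mol.
CH2Cl at 60° (staggered): OH–CH2Cl gauche; 0.7 = 0.7 kcal/mol.
CH2Cl at 120° (eclipsed): H–COOH eclipsed, OH–CH2Cl eclipsed, H–H eclipsed; 1.7 + 2.5 + 0.9 = 5.1 kcal/mol.
CH2Cl at 180° (staggered): OH–CH2Cl gauche, OH–COOH gauche; 0.7 + 0.7 = 1.4 kcal/mol.
CH2Cl at 240° (eclipsed): H–H eclipsed, OH–COOH eclipsed, H–CH2Cl eclipsed; 0.9 + 2.6 + 1.8 = 5.3 kcal/mol.
CH2Cl at 300° (staggered): OH–COOH gauche; 0.7 = 0.7 kcal/mol.
Max at 240° (5.3 kcal/mol), min at 60° (0.7 kcal/mol); barrier = 4.6 kcal/mol.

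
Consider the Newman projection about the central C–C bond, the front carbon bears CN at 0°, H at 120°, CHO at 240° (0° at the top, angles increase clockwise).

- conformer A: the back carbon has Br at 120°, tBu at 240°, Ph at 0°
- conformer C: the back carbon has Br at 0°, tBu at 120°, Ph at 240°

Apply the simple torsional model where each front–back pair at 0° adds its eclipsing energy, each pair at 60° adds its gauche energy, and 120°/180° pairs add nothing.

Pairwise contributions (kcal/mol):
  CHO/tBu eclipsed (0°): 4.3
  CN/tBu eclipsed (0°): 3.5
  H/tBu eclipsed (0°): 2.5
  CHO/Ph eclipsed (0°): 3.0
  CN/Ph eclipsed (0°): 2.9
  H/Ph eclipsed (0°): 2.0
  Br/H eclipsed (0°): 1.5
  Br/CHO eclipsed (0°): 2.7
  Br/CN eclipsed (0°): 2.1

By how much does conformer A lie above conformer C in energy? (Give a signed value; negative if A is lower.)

A (eclipsed): CN(0°)/Ph(0°) eclipsed 2.9; H(120°)/Br(120°) eclipsed 1.5; CHO(240°)/tBu(240°) eclipsed 4.3 → 8.7 kcal/mol.
C (eclipsed): CN(0°)/Br(0°) eclipsed 2.1; H(120°)/tBu(120°) eclipsed 2.5; CHO(240°)/Ph(240°) eclipsed 3.0 → 7.6 kcal/mol.
E(A) − E(C) = 8.7 − 7.6 = +1.1 kcal/mol.

+1.1 kcal/mol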